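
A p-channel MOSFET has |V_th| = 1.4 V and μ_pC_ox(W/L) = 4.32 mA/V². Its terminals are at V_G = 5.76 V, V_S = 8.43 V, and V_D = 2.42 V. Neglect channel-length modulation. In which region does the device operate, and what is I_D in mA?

Saturation; I_D = 3.48 mA

V_SG = V_S − V_G = 8.43 − 5.76 = 2.67 V; V_SD = V_S − V_D = 8.43 − 2.42 = 6.01 V.
V_ov = V_SG − |V_th| = 2.67 − 1.4 = 1.27 V.
Since V_SD = 6.01 V ≥ V_ov = 1.27 V, the device is in saturation.
I_D = ½ k_p V_ov² = 0.5 × 4.32 × 1.27² = 3.48 mA.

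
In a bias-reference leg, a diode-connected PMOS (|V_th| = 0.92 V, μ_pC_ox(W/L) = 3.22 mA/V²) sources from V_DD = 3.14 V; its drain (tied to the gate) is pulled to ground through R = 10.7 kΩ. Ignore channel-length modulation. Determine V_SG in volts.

With gate tied to drain, V_SG = V_SD ≥ V_SG − |V_th|, so the device is in saturation.
KCL at the drain: ½ k_p (V_SG − |V_th|)² = (V_DD − V_SG)/R.
Let x = V_SG − 0.92. Then 17.2 x² + x − 2.22 = 0, giving x = 0.331 V (positive root), so V_SG = 1.25 V.
I_D = (V_DD − V_SG)/R = (3.14 − 1.25) / 10.7 = 0.177 mA.

V_SG = 1.25 V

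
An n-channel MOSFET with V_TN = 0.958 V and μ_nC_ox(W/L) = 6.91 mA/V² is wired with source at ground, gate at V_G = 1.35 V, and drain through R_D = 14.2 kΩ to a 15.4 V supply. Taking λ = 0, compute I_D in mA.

I_D = 0.531 mA

V_GS = V_G = 1.35 V, so V_ov = 1.35 − 0.958 = 0.392 V.
Assume saturation: I_D = ½ k_n V_ov² = 0.5 × 6.91 × 0.392² = 0.531 mA, giving V_DS = V_DD − I_D R_D = 15.4 − 0.531 × 14.2 = 7.86 V.
V_DS = 7.86 V ≥ V_ov = 0.392 V, confirming saturation.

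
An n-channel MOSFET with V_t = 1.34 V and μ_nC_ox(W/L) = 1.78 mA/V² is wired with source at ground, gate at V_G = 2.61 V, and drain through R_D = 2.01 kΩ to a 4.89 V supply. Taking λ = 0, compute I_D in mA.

V_GS = V_G = 2.61 V, so V_ov = 2.61 − 1.34 = 1.27 V.
Assume saturation: I_D = ½ k_n V_ov² = 0.5 × 1.78 × 1.27² = 1.44 mA, giving V_DS = V_DD − I_D R_D = 4.89 − 1.44 × 2.01 = 2 V.
V_DS = 2 V ≥ V_ov = 1.27 V, confirming saturation.

I_D = 1.44 mA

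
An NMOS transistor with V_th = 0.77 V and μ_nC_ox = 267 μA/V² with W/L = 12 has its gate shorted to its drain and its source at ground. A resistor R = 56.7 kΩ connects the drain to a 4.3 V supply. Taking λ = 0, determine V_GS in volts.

V_GS = 0.962 V

With gate tied to drain, V_GS = V_DS ≥ V_GS − V_th, so the device is in saturation.
k_n = μ_nC_ox · (W/L) = 3.204 mA/V².
KCL at the drain: ½ k_n (V_GS − V_th)² = (V_DD − V_GS)/R.
Let x = V_GS − 0.77. Then 90.8 x² + x − 3.53 = 0, giving x = 0.192 V (positive root), so V_GS = 0.962 V.
I_D = (V_DD − V_GS)/R = (4.3 − 0.962) / 56.7 = 0.0589 mA.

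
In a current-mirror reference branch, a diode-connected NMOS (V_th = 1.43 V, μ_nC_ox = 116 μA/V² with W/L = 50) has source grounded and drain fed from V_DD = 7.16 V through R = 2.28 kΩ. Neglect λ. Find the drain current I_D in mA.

I_D = 2.14 mA

With gate tied to drain, V_GS = V_DS ≥ V_GS − V_th, so the device is in saturation.
k_n = μ_nC_ox · (W/L) = 5.8 mA/V².
KCL at the drain: ½ k_n (V_GS − V_th)² = (V_DD − V_GS)/R.
Let x = V_GS − 1.43. Then 6.61 x² + x − 5.73 = 0, giving x = 0.858 V (positive root), so V_GS = 2.29 V.
I_D = (V_DD − V_GS)/R = (7.16 − 2.29) / 2.28 = 2.14 mA.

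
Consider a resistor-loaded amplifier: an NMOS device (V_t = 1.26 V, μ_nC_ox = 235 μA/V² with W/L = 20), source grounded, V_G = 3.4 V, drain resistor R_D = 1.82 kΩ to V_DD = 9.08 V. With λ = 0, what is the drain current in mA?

V_GS = V_G = 3.4 V, so V_ov = 3.4 − 1.26 = 2.14 V.
k_n = μ_nC_ox · (W/L) = 4.7 mA/V².
Assume saturation: I_D = ½ k_n V_ov² = 0.5 × 4.7 × 2.14² = 10.8 mA, giving V_DS = V_DD − I_D R_D = 9.08 − 10.8 × 1.82 = -10.5 V.
But -10.5 V < V_ov = 2.14 V, so the device is actually in triode.
In triode I_D = k_n[V_ov V_DS − ½ V_DS²] and I_D = (V_DD − V_DS)/R_D. Equating: 4.28 V_DS² − 19.31 V_DS + 9.08 = 0, giving V_DS = 0.533 V (the root below V_ov).
I_D = (9.08 − 0.533) / 1.82 = 4.7 mA.

I_D = 4.70 mA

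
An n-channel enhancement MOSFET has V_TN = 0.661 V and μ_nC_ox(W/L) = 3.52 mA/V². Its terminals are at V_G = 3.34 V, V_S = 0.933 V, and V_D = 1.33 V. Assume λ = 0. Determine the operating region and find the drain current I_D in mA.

Triode; I_D = 2.16 mA

V_GS = V_G − V_S = 3.34 − 0.933 = 2.41 V; V_DS = V_D − V_S = 1.33 − 0.933 = 0.397 V.
V_ov = V_GS − V_TN = 2.41 − 0.661 = 1.75 V.
Since V_DS = 0.397 V < V_ov = 1.75 V, the device is in the triode region.
I_D = k_n [V_ov · V_DS − ½ V_DS²] = 3.52 × [1.75 × 0.397 − 0.5 × 0.397²] = 2.16 mA.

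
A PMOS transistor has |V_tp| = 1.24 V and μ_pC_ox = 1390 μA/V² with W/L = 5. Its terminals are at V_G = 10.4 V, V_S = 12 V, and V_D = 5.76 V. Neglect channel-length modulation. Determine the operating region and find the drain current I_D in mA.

Saturation; I_D = 0.450 mA

V_SG = V_S − V_G = 12 − 10.4 = 1.6 V; V_SD = V_S − V_D = 12 − 5.76 = 6.24 V.
k_p = μ_pC_ox · (W/L) = 6.95 mA/V².
V_ov = V_SG − |V_tp| = 1.6 − 1.24 = 0.36 V.
Since V_SD = 6.24 V ≥ V_ov = 0.36 V, the device is in saturation.
I_D = ½ k_p V_ov² = 0.5 × 6.95 × 0.36² = 0.45 mA.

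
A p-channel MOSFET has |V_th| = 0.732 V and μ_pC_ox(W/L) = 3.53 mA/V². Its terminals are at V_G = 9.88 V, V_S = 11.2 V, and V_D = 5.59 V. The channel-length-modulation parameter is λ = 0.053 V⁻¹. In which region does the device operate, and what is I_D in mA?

V_SG = V_S − V_G = 11.2 − 9.88 = 1.32 V; V_SD = V_S − V_D = 11.2 − 5.59 = 5.61 V.
V_ov = V_SG − |V_th| = 1.32 − 0.732 = 0.588 V.
Since V_SD = 5.61 V ≥ V_ov = 0.588 V, the device is in saturation.
I_D = ½ k_p V_ov² (1 + λ V_SD) = 0.5 × 3.53 × 0.588² × (1 + 0.053 × 5.61) = 0.792 mA.

Saturation; I_D = 0.792 mA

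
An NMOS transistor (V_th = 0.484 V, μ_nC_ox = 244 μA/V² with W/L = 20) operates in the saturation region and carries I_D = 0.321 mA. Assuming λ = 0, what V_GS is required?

V_GS = 0.847 V

k_n = μ_nC_ox · (W/L) = 4.88 mA/V².
In saturation I_D = ½ k_n (V_GS − V_th)², so V_GS − V_th = √(2 I_D / k_n) = √(2 × 0.321 / 4.88) = 0.363 V.
V_GS = 0.484 + 0.363 = 0.847 V.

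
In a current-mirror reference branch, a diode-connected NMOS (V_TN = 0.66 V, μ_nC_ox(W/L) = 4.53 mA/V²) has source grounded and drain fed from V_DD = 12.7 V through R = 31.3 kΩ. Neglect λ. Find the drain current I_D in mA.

With gate tied to drain, V_GS = V_DS ≥ V_GS − V_TN, so the device is in saturation.
KCL at the drain: ½ k_n (V_GS − V_TN)² = (V_DD − V_GS)/R.
Let x = V_GS − 0.66. Then 70.9 x² + x − 12.04 = 0, giving x = 0.405 V (positive root), so V_GS = 1.07 V.
I_D = (V_DD − V_GS)/R = (12.7 − 1.07) / 31.3 = 0.372 mA.

I_D = 0.372 mA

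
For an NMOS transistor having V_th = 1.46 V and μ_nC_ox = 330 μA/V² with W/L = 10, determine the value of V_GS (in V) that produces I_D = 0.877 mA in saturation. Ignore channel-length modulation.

V_GS = 2.19 V

k_n = μ_nC_ox · (W/L) = 3.3 mA/V².
In saturation I_D = ½ k_n (V_GS − V_th)², so V_GS − V_th = √(2 I_D / k_n) = √(2 × 0.877 / 3.3) = 0.729 V.
V_GS = 1.46 + 0.729 = 2.19 V.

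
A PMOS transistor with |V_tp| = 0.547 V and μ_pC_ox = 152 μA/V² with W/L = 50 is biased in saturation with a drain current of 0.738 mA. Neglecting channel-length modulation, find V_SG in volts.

k_p = μ_pC_ox · (W/L) = 7.6 mA/V².
In saturation I_D = ½ k_p (V_SG − |V_tp|)², so V_SG − |V_tp| = √(2 I_D / k_p) = √(2 × 0.738 / 7.6) = 0.441 V.
V_SG = 0.547 + 0.441 = 0.988 V.

V_SG = 0.988 V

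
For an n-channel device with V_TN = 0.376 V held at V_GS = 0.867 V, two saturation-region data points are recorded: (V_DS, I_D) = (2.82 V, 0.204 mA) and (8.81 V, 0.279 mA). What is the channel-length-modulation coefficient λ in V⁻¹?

λ = 0.0742 V⁻¹

With V_GS fixed, I_D ∝ (1 + λ V_DS) in saturation, so I_D2/I_D1 = (1 + λ V_DS2)/(1 + λ V_DS1).
0.279/0.204 = 1.368 = (1 + 8.81 λ)/(1 + 2.82 λ).
Solving: λ (I_D1 V_DS2 − I_D2 V_DS1) = I_D2 − I_D1, so λ = (0.279 − 0.204) / (0.204 × 8.81 − 0.279 × 2.82) = 0.075 / 1.01 = 0.0742 V⁻¹.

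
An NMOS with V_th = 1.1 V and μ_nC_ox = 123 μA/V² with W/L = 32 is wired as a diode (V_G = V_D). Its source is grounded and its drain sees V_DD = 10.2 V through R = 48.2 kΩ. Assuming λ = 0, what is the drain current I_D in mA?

I_D = 0.182 mA

With gate tied to drain, V_GS = V_DS ≥ V_GS − V_th, so the device is in saturation.
k_n = μ_nC_ox · (W/L) = 3.936 mA/V².
KCL at the drain: ½ k_n (V_GS − V_th)² = (V_DD − V_GS)/R.
Let x = V_GS − 1.1. Then 94.9 x² + x − 9.1 = 0, giving x = 0.305 V (positive root), so V_GS = 1.4 V.
I_D = (V_DD − V_GS)/R = (10.2 − 1.4) / 48.2 = 0.182 mA.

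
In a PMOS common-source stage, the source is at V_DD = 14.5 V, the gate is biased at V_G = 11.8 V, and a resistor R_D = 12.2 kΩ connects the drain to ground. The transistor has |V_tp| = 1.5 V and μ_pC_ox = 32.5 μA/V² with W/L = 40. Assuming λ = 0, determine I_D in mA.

V_SG = V_DD − V_G = 14.5 − 11.8 = 2.7 V, so V_ov = 2.7 − 1.5 = 1.2 V.
k_p = μ_pC_ox · (W/L) = 1.3 mA/V².
Assume saturation: I_D = ½ k_p V_ov² = 0.5 × 1.3 × 1.2² = 0.936 mA, giving V_SD = V_DD − I_D R_D = 14.5 − 0.936 × 12.2 = 3.08 V.
V_SD = 3.08 V ≥ V_ov = 1.2 V, confirming saturation.

I_D = 0.936 mA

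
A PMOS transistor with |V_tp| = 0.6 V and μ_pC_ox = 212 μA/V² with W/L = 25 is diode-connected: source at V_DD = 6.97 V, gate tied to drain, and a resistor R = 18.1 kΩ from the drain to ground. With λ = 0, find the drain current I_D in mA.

I_D = 0.332 mA

With gate tied to drain, V_SG = V_SD ≥ V_SG − |V_tp|, so the device is in saturation.
k_p = μ_pC_ox · (W/L) = 5.3 mA/V².
KCL at the drain: ½ k_p (V_SG − |V_tp|)² = (V_DD − V_SG)/R.
Let x = V_SG − 0.6. Then 48 x² + x − 6.37 = 0, giving x = 0.354 V (positive root), so V_SG = 0.954 V.
I_D = (V_DD − V_SG)/R = (6.97 − 0.954) / 18.1 = 0.332 mA.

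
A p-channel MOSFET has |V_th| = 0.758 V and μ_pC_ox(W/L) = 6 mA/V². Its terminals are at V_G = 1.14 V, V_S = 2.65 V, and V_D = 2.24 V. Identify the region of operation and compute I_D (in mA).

Triode; I_D = 1.35 mA

V_SG = V_S − V_G = 2.65 − 1.14 = 1.51 V; V_SD = V_S − V_D = 2.65 − 2.24 = 0.41 V.
V_ov = V_SG − |V_th| = 1.51 − 0.758 = 0.752 V.
Since V_SD = 0.41 V < V_ov = 0.752 V, the device is in the triode region.
I_D = k_p [V_ov · V_SD − ½ V_SD²] = 6 × [0.752 × 0.41 − 0.5 × 0.41²] = 1.35 mA.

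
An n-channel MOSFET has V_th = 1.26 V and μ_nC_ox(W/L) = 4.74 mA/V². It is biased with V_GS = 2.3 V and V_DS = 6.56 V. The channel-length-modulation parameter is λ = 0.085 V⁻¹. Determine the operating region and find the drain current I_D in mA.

Saturation; I_D = 3.99 mA

V_ov = V_GS − V_th = 2.3 − 1.26 = 1.04 V.
Since V_DS = 6.56 V ≥ V_ov = 1.04 V, the device is in saturation.
I_D = ½ k_n V_ov² (1 + λ V_DS) = 0.5 × 4.74 × 1.04² × (1 + 0.085 × 6.56) = 3.99 mA.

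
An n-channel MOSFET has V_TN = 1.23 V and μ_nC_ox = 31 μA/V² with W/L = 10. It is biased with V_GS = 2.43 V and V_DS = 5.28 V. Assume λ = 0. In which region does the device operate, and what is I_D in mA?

Saturation; I_D = 0.223 mA

k_n = μ_nC_ox · (W/L) = 0.31 mA/V².
V_ov = V_GS − V_TN = 2.43 − 1.23 = 1.2 V.
Since V_DS = 5.28 V ≥ V_ov = 1.2 V, the device is in saturation.
I_D = ½ k_n V_ov² = 0.5 × 0.31 × 1.2² = 0.223 mA.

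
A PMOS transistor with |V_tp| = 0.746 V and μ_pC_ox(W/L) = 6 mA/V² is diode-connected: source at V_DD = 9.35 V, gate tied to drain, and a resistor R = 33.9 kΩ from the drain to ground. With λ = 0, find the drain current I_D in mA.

With gate tied to drain, V_SG = V_SD ≥ V_SG − |V_tp|, so the device is in saturation.
KCL at the drain: ½ k_p (V_SG − |V_tp|)² = (V_DD − V_SG)/R.
Let x = V_SG − 0.746. Then 102 x² + x − 8.604 = 0, giving x = 0.286 V (positive root), so V_SG = 1.03 V.
I_D = (V_DD − V_SG)/R = (9.35 − 1.03) / 33.9 = 0.245 mA.

I_D = 0.245 mA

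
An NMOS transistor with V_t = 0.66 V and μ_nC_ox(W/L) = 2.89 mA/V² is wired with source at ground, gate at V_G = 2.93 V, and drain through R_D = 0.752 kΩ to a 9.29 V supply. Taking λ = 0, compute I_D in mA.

V_GS = V_G = 2.93 V, so V_ov = 2.93 − 0.66 = 2.27 V.
Assume saturation: I_D = ½ k_n V_ov² = 0.5 × 2.89 × 2.27² = 7.45 mA, giving V_DS = V_DD − I_D R_D = 9.29 − 7.45 × 0.752 = 3.69 V.
V_DS = 3.69 V ≥ V_ov = 2.27 V, confirming saturation.

I_D = 7.45 mA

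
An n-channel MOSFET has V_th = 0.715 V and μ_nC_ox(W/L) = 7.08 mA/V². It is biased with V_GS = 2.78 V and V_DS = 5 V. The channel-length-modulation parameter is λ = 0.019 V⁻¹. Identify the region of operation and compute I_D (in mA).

V_ov = V_GS − V_th = 2.78 − 0.715 = 2.06 V.
Since V_DS = 5 V ≥ V_ov = 2.06 V, the device is in saturation.
I_D = ½ k_n V_ov² (1 + λ V_DS) = 0.5 × 7.08 × 2.06² × (1 + 0.019 × 5) = 16.5 mA.

Saturation; I_D = 16.5 mA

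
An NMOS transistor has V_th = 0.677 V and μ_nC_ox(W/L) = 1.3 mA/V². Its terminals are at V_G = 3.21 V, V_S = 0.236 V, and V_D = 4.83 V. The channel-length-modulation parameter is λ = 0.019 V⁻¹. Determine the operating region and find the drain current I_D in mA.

V_GS = V_G − V_S = 3.21 − 0.236 = 2.97 V; V_DS = V_D − V_S = 4.83 − 0.236 = 4.59 V.
V_ov = V_GS − V_th = 2.97 − 0.677 = 2.3 V.
Since V_DS = 4.59 V ≥ V_ov = 2.3 V, the device is in saturation.
I_D = ½ k_n V_ov² (1 + λ V_DS) = 0.5 × 1.3 × 2.3² × (1 + 0.019 × 4.59) = 3.73 mA.

Saturation; I_D = 3.73 mA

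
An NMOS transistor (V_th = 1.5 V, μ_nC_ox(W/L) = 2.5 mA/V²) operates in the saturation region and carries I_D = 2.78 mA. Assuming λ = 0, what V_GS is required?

In saturation I_D = ½ k_n (V_GS − V_th)², so V_GS − V_th = √(2 I_D / k_n) = √(2 × 2.78 / 2.5) = 1.49 V.
V_GS = 1.5 + 1.49 = 2.99 V.

V_GS = 2.99 V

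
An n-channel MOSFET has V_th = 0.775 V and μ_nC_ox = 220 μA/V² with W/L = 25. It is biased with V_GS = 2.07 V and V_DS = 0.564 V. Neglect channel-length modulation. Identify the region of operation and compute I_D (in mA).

Triode; I_D = 3.14 mA

k_n = μ_nC_ox · (W/L) = 5.5 mA/V².
V_ov = V_GS − V_th = 2.07 − 0.775 = 1.29 V.
Since V_DS = 0.564 V < V_ov = 1.29 V, the device is in the triode region.
I_D = k_n [V_ov · V_DS − ½ V_DS²] = 5.5 × [1.29 × 0.564 − 0.5 × 0.564²] = 3.14 mA.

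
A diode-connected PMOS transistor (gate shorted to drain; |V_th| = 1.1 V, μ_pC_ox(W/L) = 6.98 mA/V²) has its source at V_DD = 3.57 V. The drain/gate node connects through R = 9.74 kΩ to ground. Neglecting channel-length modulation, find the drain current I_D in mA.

With gate tied to drain, V_SG = V_SD ≥ V_SG − |V_th|, so the device is in saturation.
KCL at the drain: ½ k_p (V_SG − |V_th|)² = (V_DD − V_SG)/R.
Let x = V_SG − 1.1. Then 34 x² + x − 2.47 = 0, giving x = 0.255 V (positive root), so V_SG = 1.36 V.
I_D = (V_DD − V_SG)/R = (3.57 − 1.36) / 9.74 = 0.227 mA.

I_D = 0.227 mA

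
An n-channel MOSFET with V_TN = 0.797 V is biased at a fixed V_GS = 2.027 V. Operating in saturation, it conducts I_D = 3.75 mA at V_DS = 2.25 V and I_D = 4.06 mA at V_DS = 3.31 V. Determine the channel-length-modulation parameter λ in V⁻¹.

λ = 0.0946 V⁻¹

With V_GS fixed, I_D ∝ (1 + λ V_DS) in saturation, so I_D2/I_D1 = (1 + λ V_DS2)/(1 + λ V_DS1).
4.06/3.75 = 1.083 = (1 + 3.31 λ)/(1 + 2.25 λ).
Solving: λ (I_D1 V_DS2 − I_D2 V_DS1) = I_D2 − I_D1, so λ = (4.06 − 3.75) / (3.75 × 3.31 − 4.06 × 2.25) = 0.31 / 3.28 = 0.0946 V⁻¹.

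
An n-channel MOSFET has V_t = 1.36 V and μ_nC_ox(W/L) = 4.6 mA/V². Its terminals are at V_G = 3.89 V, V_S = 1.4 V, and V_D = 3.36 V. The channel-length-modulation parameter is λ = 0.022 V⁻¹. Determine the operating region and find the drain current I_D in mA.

V_GS = V_G − V_S = 3.89 − 1.4 = 2.49 V; V_DS = V_D − V_S = 3.36 − 1.4 = 1.96 V.
V_ov = V_GS − V_t = 2.49 − 1.36 = 1.13 V.
Since V_DS = 1.96 V ≥ V_ov = 1.13 V, the device is in saturation.
I_D = ½ k_n V_ov² (1 + λ V_DS) = 0.5 × 4.6 × 1.13² × (1 + 0.022 × 1.96) = 3.06 mA.

Saturation; I_D = 3.06 mA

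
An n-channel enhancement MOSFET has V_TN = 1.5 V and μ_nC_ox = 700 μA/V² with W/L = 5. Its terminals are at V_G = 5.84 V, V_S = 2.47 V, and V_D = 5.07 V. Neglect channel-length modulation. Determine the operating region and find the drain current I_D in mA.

V_GS = V_G − V_S = 5.84 − 2.47 = 3.37 V; V_DS = V_D − V_S = 5.07 − 2.47 = 2.6 V.
k_n = μ_nC_ox · (W/L) = 3.5 mA/V².
V_ov = V_GS − V_TN = 3.37 − 1.5 = 1.87 V.
Since V_DS = 2.6 V ≥ V_ov = 1.87 V, the device is in saturation.
I_D = ½ k_n V_ov² = 0.5 × 3.5 × 1.87² = 6.12 mA.

Saturation; I_D = 6.12 mA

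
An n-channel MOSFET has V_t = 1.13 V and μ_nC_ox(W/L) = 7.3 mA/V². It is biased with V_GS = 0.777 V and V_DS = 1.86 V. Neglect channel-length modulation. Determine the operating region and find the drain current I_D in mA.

Cutoff; I_D = 0 mA

V_GS = 0.777 V < V_t = 1.13 V, so the transistor is in cutoff.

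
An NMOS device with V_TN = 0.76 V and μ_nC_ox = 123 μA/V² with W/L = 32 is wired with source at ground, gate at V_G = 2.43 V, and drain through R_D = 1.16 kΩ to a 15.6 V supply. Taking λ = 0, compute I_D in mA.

V_GS = V_G = 2.43 V, so V_ov = 2.43 − 0.76 = 1.67 V.
k_n = μ_nC_ox · (W/L) = 3.936 mA/V².
Assume saturation: I_D = ½ k_n V_ov² = 0.5 × 3.936 × 1.67² = 5.49 mA, giving V_DS = V_DD − I_D R_D = 15.6 − 5.49 × 1.16 = 9.23 V.
V_DS = 9.23 V ≥ V_ov = 1.67 V, confirming saturation.

I_D = 5.49 mA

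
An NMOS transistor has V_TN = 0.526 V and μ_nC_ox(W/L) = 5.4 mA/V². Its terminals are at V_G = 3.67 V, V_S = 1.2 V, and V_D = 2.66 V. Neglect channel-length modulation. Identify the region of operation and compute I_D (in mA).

Triode; I_D = 9.57 mA

V_GS = V_G − V_S = 3.67 − 1.2 = 2.47 V; V_DS = V_D − V_S = 2.66 − 1.2 = 1.46 V.
V_ov = V_GS − V_TN = 2.47 − 0.526 = 1.94 V.
Since V_DS = 1.46 V < V_ov = 1.94 V, the device is in the triode region.
I_D = k_n [V_ov · V_DS − ½ V_DS²] = 5.4 × [1.94 × 1.46 − 0.5 × 1.46²] = 9.57 mA.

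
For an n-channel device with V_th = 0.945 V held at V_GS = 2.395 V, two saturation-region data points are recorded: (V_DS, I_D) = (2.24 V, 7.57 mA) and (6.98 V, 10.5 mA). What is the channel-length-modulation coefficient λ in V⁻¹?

λ = 0.0999 V⁻¹

With V_GS fixed, I_D ∝ (1 + λ V_DS) in saturation, so I_D2/I_D1 = (1 + λ V_DS2)/(1 + λ V_DS1).
10.5/7.57 = 1.387 = (1 + 6.98 λ)/(1 + 2.24 λ).
Solving: λ (I_D1 V_DS2 − I_D2 V_DS1) = I_D2 − I_D1, so λ = (10.5 − 7.57) / (7.57 × 6.98 − 10.5 × 2.24) = 2.93 / 29.3 = 0.0999 V⁻¹.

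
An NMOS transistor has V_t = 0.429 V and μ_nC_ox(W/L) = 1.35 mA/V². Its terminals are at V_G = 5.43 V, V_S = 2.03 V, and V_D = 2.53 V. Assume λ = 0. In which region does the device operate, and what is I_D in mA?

V_GS = V_G − V_S = 5.43 − 2.03 = 3.4 V; V_DS = V_D − V_S = 2.53 − 2.03 = 0.5 V.
V_ov = V_GS − V_t = 3.4 − 0.429 = 2.97 V.
Since V_DS = 0.5 V < V_ov = 2.97 V, the device is in the triode region.
I_D = k_n [V_ov · V_DS − ½ V_DS²] = 1.35 × [2.97 × 0.5 − 0.5 × 0.5²] = 1.84 mA.

Triode; I_D = 1.84 mA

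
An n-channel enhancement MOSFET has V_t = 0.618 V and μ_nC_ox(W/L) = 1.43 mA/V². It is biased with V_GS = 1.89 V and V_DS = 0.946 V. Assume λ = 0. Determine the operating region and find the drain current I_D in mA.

V_ov = V_GS − V_t = 1.89 − 0.618 = 1.27 V.
Since V_DS = 0.946 V < V_ov = 1.27 V, the device is in the triode region.
I_D = k_n [V_ov · V_DS − ½ V_DS²] = 1.43 × [1.27 × 0.946 − 0.5 × 0.946²] = 1.08 mA.

Triode; I_D = 1.08 mA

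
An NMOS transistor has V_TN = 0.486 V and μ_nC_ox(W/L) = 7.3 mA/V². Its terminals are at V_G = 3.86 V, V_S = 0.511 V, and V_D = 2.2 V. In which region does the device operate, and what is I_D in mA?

V_GS = V_G − V_S = 3.86 − 0.511 = 3.35 V; V_DS = V_D − V_S = 2.2 − 0.511 = 1.69 V.
V_ov = V_GS − V_TN = 3.35 − 0.486 = 2.86 V.
Since V_DS = 1.69 V < V_ov = 2.86 V, the device is in the triode region.
I_D = k_n [V_ov · V_DS − ½ V_DS²] = 7.3 × [2.86 × 1.69 − 0.5 × 1.69²] = 24.9 mA.

Triode; I_D = 24.9 mA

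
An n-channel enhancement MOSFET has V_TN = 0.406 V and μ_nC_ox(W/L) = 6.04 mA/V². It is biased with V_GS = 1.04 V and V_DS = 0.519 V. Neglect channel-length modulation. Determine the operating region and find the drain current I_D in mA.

Triode; I_D = 1.17 mA

V_ov = V_GS − V_TN = 1.04 − 0.406 = 0.634 V.
Since V_DS = 0.519 V < V_ov = 0.634 V, the device is in the triode region.
I_D = k_n [V_ov · V_DS − ½ V_DS²] = 6.04 × [0.634 × 0.519 − 0.5 × 0.519²] = 1.17 mA.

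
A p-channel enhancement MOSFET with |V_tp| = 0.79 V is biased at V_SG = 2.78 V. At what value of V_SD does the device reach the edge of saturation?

V_SD,sat = 1.99 V

The boundary between triode and saturation is V_SD = V_SG − |V_tp| = V_ov.
V_ov = 2.78 − 0.79 = 1.99 V.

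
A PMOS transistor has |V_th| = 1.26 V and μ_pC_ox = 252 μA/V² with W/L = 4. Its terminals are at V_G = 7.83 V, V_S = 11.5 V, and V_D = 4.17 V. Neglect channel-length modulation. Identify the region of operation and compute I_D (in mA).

V_SG = V_S − V_G = 11.5 − 7.83 = 3.67 V; V_SD = V_S − V_D = 11.5 − 4.17 = 7.33 V.
k_p = μ_pC_ox · (W/L) = 1.008 mA/V².
V_ov = V_SG − |V_th| = 3.67 − 1.26 = 2.41 V.
Since V_SD = 7.33 V ≥ V_ov = 2.41 V, the device is in saturation.
I_D = ½ k_p V_ov² = 0.5 × 1.008 × 2.41² = 2.93 mA.

Saturation; I_D = 2.93 mA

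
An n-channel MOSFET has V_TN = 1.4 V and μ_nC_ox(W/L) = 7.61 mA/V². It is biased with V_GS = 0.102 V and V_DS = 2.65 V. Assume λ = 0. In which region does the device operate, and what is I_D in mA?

Cutoff; I_D = 0 mA

V_GS = 0.102 V < V_TN = 1.4 V, so the transistor is in cutoff.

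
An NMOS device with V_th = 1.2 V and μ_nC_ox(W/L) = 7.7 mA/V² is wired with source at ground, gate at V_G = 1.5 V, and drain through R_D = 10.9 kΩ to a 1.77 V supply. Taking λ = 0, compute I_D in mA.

I_D = 0.155 mA

V_GS = V_G = 1.5 V, so V_ov = 1.5 − 1.2 = 0.3 V.
Assume saturation: I_D = ½ k_n V_ov² = 0.5 × 7.7 × 0.3² = 0.347 mA, giving V_DS = V_DD − I_D R_D = 1.77 − 0.347 × 10.9 = -2.01 V.
But -2.01 V < V_ov = 0.3 V, so the device is actually in triode.
In triode I_D = k_n[V_ov V_DS − ½ V_DS²] and I_D = (V_DD − V_DS)/R_D. Equating: 42 V_DS² − 26.18 V_DS + 1.77 = 0, giving V_DS = 0.0772 V (the root below V_ov).
I_D = (1.77 − 0.0772) / 10.9 = 0.155 mA.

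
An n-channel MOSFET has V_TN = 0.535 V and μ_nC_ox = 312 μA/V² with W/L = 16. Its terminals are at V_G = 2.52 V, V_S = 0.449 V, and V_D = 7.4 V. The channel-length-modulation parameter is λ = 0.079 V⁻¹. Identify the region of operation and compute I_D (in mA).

V_GS = V_G − V_S = 2.52 − 0.449 = 2.07 V; V_DS = V_D − V_S = 7.4 − 0.449 = 6.95 V.
k_n = μ_nC_ox · (W/L) = 4.992 mA/V².
V_ov = V_GS − V_TN = 2.07 − 0.535 = 1.54 V.
Since V_DS = 6.95 V ≥ V_ov = 1.54 V, the device is in saturation.
I_D = ½ k_n V_ov² (1 + λ V_DS) = 0.5 × 4.992 × 1.54² × (1 + 0.079 × 6.95) = 9.12 mA.

Saturation; I_D = 9.12 mA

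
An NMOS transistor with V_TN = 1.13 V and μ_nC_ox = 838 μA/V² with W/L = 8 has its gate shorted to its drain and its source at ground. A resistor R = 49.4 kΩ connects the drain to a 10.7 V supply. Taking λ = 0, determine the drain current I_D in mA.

I_D = 0.189 mA

With gate tied to drain, V_GS = V_DS ≥ V_GS − V_TN, so the device is in saturation.
k_n = μ_nC_ox · (W/L) = 6.704 mA/V².
KCL at the drain: ½ k_n (V_GS − V_TN)² = (V_DD − V_GS)/R.
Let x = V_GS − 1.13. Then 166 x² + x − 9.57 = 0, giving x = 0.237 V (positive root), so V_GS = 1.37 V.
I_D = (V_DD − V_GS)/R = (10.7 − 1.37) / 49.4 = 0.189 mA.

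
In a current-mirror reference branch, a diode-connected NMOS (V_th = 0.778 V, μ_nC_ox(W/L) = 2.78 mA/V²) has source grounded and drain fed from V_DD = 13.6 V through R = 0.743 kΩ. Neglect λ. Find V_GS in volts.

V_GS = 3.85 V

With gate tied to drain, V_GS = V_DS ≥ V_GS − V_th, so the device is in saturation.
KCL at the drain: ½ k_n (V_GS − V_th)² = (V_DD − V_GS)/R.
Let x = V_GS − 0.778. Then 1.03 x² + x − 12.82 = 0, giving x = 3.07 V (positive root), so V_GS = 3.85 V.
I_D = (V_DD − V_GS)/R = (13.6 − 3.85) / 0.743 = 13.1 mA.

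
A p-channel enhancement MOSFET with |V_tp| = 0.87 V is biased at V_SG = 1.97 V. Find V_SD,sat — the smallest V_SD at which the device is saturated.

V_SD,sat = 1.10 V

The boundary between triode and saturation is V_SD = V_SG − |V_tp| = V_ov.
V_ov = 1.97 − 0.87 = 1.1 V.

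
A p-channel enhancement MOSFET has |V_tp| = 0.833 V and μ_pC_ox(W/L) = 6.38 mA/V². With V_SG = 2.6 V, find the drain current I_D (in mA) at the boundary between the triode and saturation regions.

At the boundary V_SD = V_ov = V_SG − |V_tp| = 2.6 − 0.833 = 1.77 V.
I_D = ½ k_p V_ov² = 0.5 × 6.38 × 1.77² = 9.96 mA.

I_D = 9.96 mA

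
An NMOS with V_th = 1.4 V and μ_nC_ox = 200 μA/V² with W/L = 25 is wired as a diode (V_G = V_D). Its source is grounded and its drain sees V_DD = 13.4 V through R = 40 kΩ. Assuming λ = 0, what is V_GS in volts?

V_GS = 1.74 V

With gate tied to drain, V_GS = V_DS ≥ V_GS − V_th, so the device is in saturation.
k_n = μ_nC_ox · (W/L) = 5 mA/V².
KCL at the drain: ½ k_n (V_GS − V_th)² = (V_DD − V_GS)/R.
Let x = V_GS − 1.4. Then 100 x² + x − 12 = 0, giving x = 0.341 V (positive root), so V_GS = 1.74 V.
I_D = (V_DD − V_GS)/R = (13.4 − 1.74) / 40 = 0.291 mA.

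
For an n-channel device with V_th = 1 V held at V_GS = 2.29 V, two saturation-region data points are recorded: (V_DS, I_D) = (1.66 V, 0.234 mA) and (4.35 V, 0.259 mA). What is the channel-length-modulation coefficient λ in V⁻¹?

λ = 0.0425 V⁻¹

With V_GS fixed, I_D ∝ (1 + λ V_DS) in saturation, so I_D2/I_D1 = (1 + λ V_DS2)/(1 + λ V_DS1).
0.259/0.234 = 1.107 = (1 + 4.35 λ)/(1 + 1.66 λ).
Solving: λ (I_D1 V_DS2 − I_D2 V_DS1) = I_D2 − I_D1, so λ = (0.259 − 0.234) / (0.234 × 4.35 − 0.259 × 1.66) = 0.025 / 0.588 = 0.0425 V⁻¹.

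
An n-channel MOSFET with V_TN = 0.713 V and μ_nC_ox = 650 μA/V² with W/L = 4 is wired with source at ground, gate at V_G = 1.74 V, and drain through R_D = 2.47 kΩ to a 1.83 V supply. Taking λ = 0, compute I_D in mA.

V_GS = V_G = 1.74 V, so V_ov = 1.74 − 0.713 = 1.03 V.
k_n = μ_nC_ox · (W/L) = 2.6 mA/V².
Assume saturation: I_D = ½ k_n V_ov² = 0.5 × 2.6 × 1.03² = 1.37 mA, giving V_DS = V_DD − I_D R_D = 1.83 − 1.37 × 2.47 = -1.56 V.
But -1.56 V < V_ov = 1.03 V, so the device is actually in triode.
In triode I_D = k_n[V_ov V_DS − ½ V_DS²] and I_D = (V_DD − V_DS)/R_D. Equating: 3.21 V_DS² − 7.595 V_DS + 1.83 = 0, giving V_DS = 0.272 V (the root below V_ov).
I_D = (1.83 − 0.272) / 2.47 = 0.631 mA.

I_D = 0.631 mA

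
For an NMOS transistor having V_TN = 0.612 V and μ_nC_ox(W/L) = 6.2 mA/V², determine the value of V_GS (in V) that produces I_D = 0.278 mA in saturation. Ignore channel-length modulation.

In saturation I_D = ½ k_n (V_GS − V_TN)², so V_GS − V_TN = √(2 I_D / k_n) = √(2 × 0.278 / 6.2) = 0.299 V.
V_GS = 0.612 + 0.299 = 0.911 V.

V_GS = 0.911 V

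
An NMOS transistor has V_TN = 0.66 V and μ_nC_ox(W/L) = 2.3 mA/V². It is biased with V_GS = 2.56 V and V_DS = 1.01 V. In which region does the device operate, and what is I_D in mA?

V_ov = V_GS − V_TN = 2.56 − 0.66 = 1.9 V.
Since V_DS = 1.01 V < V_ov = 1.9 V, the device is in the triode region.
I_D = k_n [V_ov · V_DS − ½ V_DS²] = 2.3 × [1.9 × 1.01 − 0.5 × 1.01²] = 3.24 mA.

Triode; I_D = 3.24 mA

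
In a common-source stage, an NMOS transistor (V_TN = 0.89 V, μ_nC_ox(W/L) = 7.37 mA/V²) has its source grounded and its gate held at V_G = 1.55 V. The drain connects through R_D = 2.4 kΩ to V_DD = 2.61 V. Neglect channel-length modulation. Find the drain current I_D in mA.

I_D = 0.984 mA

V_GS = V_G = 1.55 V, so V_ov = 1.55 − 0.89 = 0.66 V.
Assume saturation: I_D = ½ k_n V_ov² = 0.5 × 7.37 × 0.66² = 1.61 mA, giving V_DS = V_DD − I_D R_D = 2.61 − 1.61 × 2.4 = -1.24 V.
But -1.24 V < V_ov = 0.66 V, so the device is actually in triode.
In triode I_D = k_n[V_ov V_DS − ½ V_DS²] and I_D = (V_DD − V_DS)/R_D. Equating: 8.84 V_DS² − 12.67 V_DS + 2.61 = 0, giving V_DS = 0.249 V (the root below V_ov).
I_D = (2.61 − 0.249) / 2.4 = 0.984 mA.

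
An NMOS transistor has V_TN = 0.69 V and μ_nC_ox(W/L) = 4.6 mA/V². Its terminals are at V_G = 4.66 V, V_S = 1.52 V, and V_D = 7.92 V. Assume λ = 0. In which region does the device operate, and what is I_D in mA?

V_GS = V_G − V_S = 4.66 − 1.52 = 3.14 V; V_DS = V_D − V_S = 7.92 − 1.52 = 6.4 V.
V_ov = V_GS − V_TN = 3.14 − 0.69 = 2.45 V.
Since V_DS = 6.4 V ≥ V_ov = 2.45 V, the device is in saturation.
I_D = ½ k_n V_ov² = 0.5 × 4.6 × 2.45² = 13.8 mA.

Saturation; I_D = 13.8 mA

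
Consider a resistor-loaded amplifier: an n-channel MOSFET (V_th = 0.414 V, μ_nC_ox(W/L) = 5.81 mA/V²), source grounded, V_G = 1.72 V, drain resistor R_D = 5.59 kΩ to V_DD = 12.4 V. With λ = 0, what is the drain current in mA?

V_GS = V_G = 1.72 V, so V_ov = 1.72 − 0.414 = 1.31 V.
Assume saturation: I_D = ½ k_n V_ov² = 0.5 × 5.81 × 1.31² = 4.95 mA, giving V_DS = V_DD − I_D R_D = 12.4 − 4.95 × 5.59 = -15.3 V.
But -15.3 V < V_ov = 1.31 V, so the device is actually in triode.
In triode I_D = k_n[V_ov V_DS − ½ V_DS²] and I_D = (V_DD − V_DS)/R_D. Equating: 16.2 V_DS² − 43.42 V_DS + 12.4 = 0, giving V_DS = 0.325 V (the root below V_ov).
I_D = (12.4 − 0.325) / 5.59 = 2.16 mA.

I_D = 2.16 mA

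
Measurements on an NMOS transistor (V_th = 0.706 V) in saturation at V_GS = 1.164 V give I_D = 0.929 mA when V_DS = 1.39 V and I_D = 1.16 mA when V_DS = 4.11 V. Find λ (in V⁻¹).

λ = 0.105 V⁻¹

With V_GS fixed, I_D ∝ (1 + λ V_DS) in saturation, so I_D2/I_D1 = (1 + λ V_DS2)/(1 + λ V_DS1).
1.16/0.929 = 1.249 = (1 + 4.11 λ)/(1 + 1.39 λ).
Solving: λ (I_D1 V_DS2 − I_D2 V_DS1) = I_D2 − I_D1, so λ = (1.16 − 0.929) / (0.929 × 4.11 − 1.16 × 1.39) = 0.231 / 2.21 = 0.105 V⁻¹.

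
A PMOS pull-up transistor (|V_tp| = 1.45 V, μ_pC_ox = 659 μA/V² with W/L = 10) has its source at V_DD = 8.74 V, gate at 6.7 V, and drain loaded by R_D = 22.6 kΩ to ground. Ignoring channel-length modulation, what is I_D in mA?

I_D = 0.382 mA

V_SG = V_DD − V_G = 8.74 − 6.7 = 2.04 V, so V_ov = 2.04 − 1.45 = 0.59 V.
k_p = μ_pC_ox · (W/L) = 6.59 mA/V².
Assume saturation: I_D = ½ k_p V_ov² = 0.5 × 6.59 × 0.59² = 1.15 mA, giving V_SD = V_DD − I_D R_D = 8.74 − 1.15 × 22.6 = -17.2 V.
But -17.2 V < V_ov = 0.59 V, so the device is actually in triode.
In triode I_D = k_p[V_ov V_SD − ½ V_SD²] and I_D = (V_DD − V_SD)/R_D. Equating: 74.5 V_SD² − 88.87 V_SD + 8.74 = 0, giving V_SD = 0.108 V (the root below V_ov).
I_D = (8.74 − 0.108) / 22.6 = 0.382 mA.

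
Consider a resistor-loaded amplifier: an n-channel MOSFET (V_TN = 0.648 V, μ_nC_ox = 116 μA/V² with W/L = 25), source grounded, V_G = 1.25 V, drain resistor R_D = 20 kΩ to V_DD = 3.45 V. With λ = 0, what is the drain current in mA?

I_D = 0.167 mA

V_GS = V_G = 1.25 V, so V_ov = 1.25 − 0.648 = 0.602 V.
k_n = μ_nC_ox · (W/L) = 2.9 mA/V².
Assume saturation: I_D = ½ k_n V_ov² = 0.5 × 2.9 × 0.602² = 0.525 mA, giving V_DS = V_DD − I_D R_D = 3.45 − 0.525 × 20 = -7.06 V.
But -7.06 V < V_ov = 0.602 V, so the device is actually in triode.
In triode I_D = k_n[V_ov V_DS − ½ V_DS²] and I_D = (V_DD − V_DS)/R_D. Equating: 29 V_DS² − 35.92 V_DS + 3.45 = 0, giving V_DS = 0.105 V (the root below V_ov).
I_D = (3.45 − 0.105) / 20 = 0.167 mA.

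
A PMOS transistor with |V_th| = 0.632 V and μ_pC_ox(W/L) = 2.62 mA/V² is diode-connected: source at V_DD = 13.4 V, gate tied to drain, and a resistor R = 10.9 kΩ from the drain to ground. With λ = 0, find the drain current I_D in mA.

I_D = 1.09 mA

With gate tied to drain, V_SG = V_SD ≥ V_SG − |V_th|, so the device is in saturation.
KCL at the drain: ½ k_p (V_SG − |V_th|)² = (V_DD − V_SG)/R.
Let x = V_SG − 0.632. Then 14.3 x² + x − 12.77 = 0, giving x = 0.911 V (positive root), so V_SG = 1.54 V.
I_D = (V_DD − V_SG)/R = (13.4 − 1.54) / 10.9 = 1.09 mA.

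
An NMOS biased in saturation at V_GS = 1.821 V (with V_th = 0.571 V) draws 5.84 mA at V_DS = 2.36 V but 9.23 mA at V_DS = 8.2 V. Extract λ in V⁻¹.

With V_GS fixed, I_D ∝ (1 + λ V_DS) in saturation, so I_D2/I_D1 = (1 + λ V_DS2)/(1 + λ V_DS1).
9.23/5.84 = 1.58 = (1 + 8.2 λ)/(1 + 2.36 λ).
Solving: λ (I_D1 V_DS2 − I_D2 V_DS1) = I_D2 − I_D1, so λ = (9.23 − 5.84) / (5.84 × 8.2 − 9.23 × 2.36) = 3.39 / 26.1 = 0.13 V⁻¹.

λ = 0.130 V⁻¹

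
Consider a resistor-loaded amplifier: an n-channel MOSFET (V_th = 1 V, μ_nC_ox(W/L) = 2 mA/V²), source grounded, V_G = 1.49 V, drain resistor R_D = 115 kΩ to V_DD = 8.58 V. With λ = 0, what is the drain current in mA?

I_D = 0.0739 mA

V_GS = V_G = 1.49 V, so V_ov = 1.49 − 1 = 0.49 V.
Assume saturation: I_D = ½ k_n V_ov² = 0.5 × 2 × 0.49² = 0.24 mA, giving V_DS = V_DD − I_D R_D = 8.58 − 0.24 × 115 = -19 V.
But -19 V < V_ov = 0.49 V, so the device is actually in triode.
In triode I_D = k_n[V_ov V_DS − ½ V_DS²] and I_D = (V_DD − V_DS)/R_D. Equating: 115 V_DS² − 113.7 V_DS + 8.58 = 0, giving V_DS = 0.0823 V (the root below V_ov).
I_D = (8.58 − 0.0823) / 115 = 0.0739 mA.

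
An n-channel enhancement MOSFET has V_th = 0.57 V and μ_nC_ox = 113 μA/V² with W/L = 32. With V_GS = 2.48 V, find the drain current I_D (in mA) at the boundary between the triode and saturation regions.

At the boundary V_DS = V_ov = V_GS − V_th = 2.48 − 0.57 = 1.91 V.
k_n = μ_nC_ox · (W/L) = 3.616 mA/V².
I_D = ½ k_n V_ov² = 0.5 × 3.616 × 1.91² = 6.6 mA.

I_D = 6.60 mA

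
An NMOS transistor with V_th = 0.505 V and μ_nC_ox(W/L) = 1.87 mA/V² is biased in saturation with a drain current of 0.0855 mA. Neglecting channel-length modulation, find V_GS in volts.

In saturation I_D = ½ k_n (V_GS − V_th)², so V_GS − V_th = √(2 I_D / k_n) = √(2 × 0.0855 / 1.87) = 0.302 V.
V_GS = 0.505 + 0.302 = 0.807 V.

V_GS = 0.807 V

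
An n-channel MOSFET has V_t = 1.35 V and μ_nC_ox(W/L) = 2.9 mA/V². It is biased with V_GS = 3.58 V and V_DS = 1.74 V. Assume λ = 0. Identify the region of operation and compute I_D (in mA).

Triode; I_D = 6.86 mA

V_ov = V_GS − V_t = 3.58 − 1.35 = 2.23 V.
Since V_DS = 1.74 V < V_ov = 2.23 V, the device is in the triode region.
I_D = k_n [V_ov · V_DS − ½ V_DS²] = 2.9 × [2.23 × 1.74 − 0.5 × 1.74²] = 6.86 mA.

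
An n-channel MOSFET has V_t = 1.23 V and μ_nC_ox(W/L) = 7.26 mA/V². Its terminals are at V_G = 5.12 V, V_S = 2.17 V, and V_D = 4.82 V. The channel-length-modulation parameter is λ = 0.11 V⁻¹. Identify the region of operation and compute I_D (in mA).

V_GS = V_G − V_S = 5.12 − 2.17 = 2.95 V; V_DS = V_D − V_S = 4.82 − 2.17 = 2.65 V.
V_ov = V_GS − V_t = 2.95 − 1.23 = 1.72 V.
Since V_DS = 2.65 V ≥ V_ov = 1.72 V, the device is in saturation.
I_D = ½ k_n V_ov² (1 + λ V_DS) = 0.5 × 7.26 × 1.72² × (1 + 0.11 × 2.65) = 13.9 mA.

Saturation; I_D = 13.9 mA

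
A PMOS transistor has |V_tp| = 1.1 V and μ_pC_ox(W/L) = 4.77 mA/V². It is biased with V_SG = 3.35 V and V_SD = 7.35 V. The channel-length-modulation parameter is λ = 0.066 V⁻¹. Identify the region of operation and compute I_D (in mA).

V_ov = V_SG − |V_tp| = 3.35 − 1.1 = 2.25 V.
Since V_SD = 7.35 V ≥ V_ov = 2.25 V, the device is in saturation.
I_D = ½ k_p V_ov² (1 + λ V_SD) = 0.5 × 4.77 × 2.25² × (1 + 0.066 × 7.35) = 17.9 mA.

Saturation; I_D = 17.9 mA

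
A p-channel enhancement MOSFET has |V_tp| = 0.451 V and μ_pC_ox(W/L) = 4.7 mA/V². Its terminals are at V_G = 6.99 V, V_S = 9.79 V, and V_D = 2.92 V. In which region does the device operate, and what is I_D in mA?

Saturation; I_D = 13.0 mA

V_SG = V_S − V_G = 9.79 − 6.99 = 2.8 V; V_SD = V_S − V_D = 9.79 − 2.92 = 6.87 V.
V_ov = V_SG − |V_tp| = 2.8 − 0.451 = 2.35 V.
Since V_SD = 6.87 V ≥ V_ov = 2.35 V, the device is in saturation.
I_D = ½ k_p V_ov² = 0.5 × 4.7 × 2.35² = 13 mA.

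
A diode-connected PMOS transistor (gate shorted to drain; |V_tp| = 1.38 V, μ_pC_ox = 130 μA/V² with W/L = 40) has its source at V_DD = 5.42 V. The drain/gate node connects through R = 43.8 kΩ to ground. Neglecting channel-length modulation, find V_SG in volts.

V_SG = 1.56 V

With gate tied to drain, V_SG = V_SD ≥ V_SG − |V_tp|, so the device is in saturation.
k_p = μ_pC_ox · (W/L) = 5.2 mA/V².
KCL at the drain: ½ k_p (V_SG − |V_tp|)² = (V_DD − V_SG)/R.
Let x = V_SG − 1.38. Then 114 x² + x − 4.04 = 0, giving x = 0.184 V (positive root), so V_SG = 1.56 V.
I_D = (V_DD − V_SG)/R = (5.42 − 1.56) / 43.8 = 0.088 mA.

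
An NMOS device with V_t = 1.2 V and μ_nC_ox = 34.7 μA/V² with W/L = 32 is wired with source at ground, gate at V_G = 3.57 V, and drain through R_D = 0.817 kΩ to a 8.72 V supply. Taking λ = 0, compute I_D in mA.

I_D = 3.12 mA

V_GS = V_G = 3.57 V, so V_ov = 3.57 − 1.2 = 2.37 V.
k_n = μ_nC_ox · (W/L) = 1.11 mA/V².
Assume saturation: I_D = ½ k_n V_ov² = 0.5 × 1.11 × 2.37² = 3.12 mA, giving V_DS = V_DD − I_D R_D = 8.72 − 3.12 × 0.817 = 6.17 V.
V_DS = 6.17 V ≥ V_ov = 2.37 V, confirming saturation.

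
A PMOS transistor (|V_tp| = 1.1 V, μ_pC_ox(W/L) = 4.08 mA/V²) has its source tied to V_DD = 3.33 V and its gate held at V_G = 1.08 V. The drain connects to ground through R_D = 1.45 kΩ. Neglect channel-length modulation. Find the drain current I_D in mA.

I_D = 1.93 mA

V_SG = V_DD − V_G = 3.33 − 1.08 = 2.25 V, so V_ov = 2.25 − 1.1 = 1.15 V.
Assume saturation: I_D = ½ k_p V_ov² = 0.5 × 4.08 × 1.15² = 2.7 mA, giving V_SD = V_DD − I_D R_D = 3.33 − 2.7 × 1.45 = -0.582 V.
But -0.582 V < V_ov = 1.15 V, so the device is actually in triode.
In triode I_D = k_p[V_ov V_SD − ½ V_SD²] and I_D = (V_DD − V_SD)/R_D. Equating: 2.96 V_SD² − 7.803 V_SD + 3.33 = 0, giving V_SD = 0.535 V (the root below V_ov).
I_D = (3.33 − 0.535) / 1.45 = 1.93 mA.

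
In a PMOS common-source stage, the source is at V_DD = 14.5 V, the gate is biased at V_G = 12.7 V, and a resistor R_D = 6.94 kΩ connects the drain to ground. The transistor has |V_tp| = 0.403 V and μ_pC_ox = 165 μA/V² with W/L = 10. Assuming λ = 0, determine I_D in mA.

V_SG = V_DD − V_G = 14.5 − 12.7 = 1.8 V, so V_ov = 1.8 − 0.403 = 1.4 V.
k_p = μ_pC_ox · (W/L) = 1.65 mA/V².
Assume saturation: I_D = ½ k_p V_ov² = 0.5 × 1.65 × 1.4² = 1.61 mA, giving V_SD = V_DD − I_D R_D = 14.5 − 1.61 × 6.94 = 3.33 V.
V_SD = 3.33 V ≥ V_ov = 1.4 V, confirming saturation.

I_D = 1.61 mA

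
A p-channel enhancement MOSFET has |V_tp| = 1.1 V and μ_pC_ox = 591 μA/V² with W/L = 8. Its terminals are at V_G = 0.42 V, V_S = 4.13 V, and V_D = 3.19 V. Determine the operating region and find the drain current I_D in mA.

Triode; I_D = 9.51 mA

V_SG = V_S − V_G = 4.13 − 0.42 = 3.71 V; V_SD = V_S − V_D = 4.13 − 3.19 = 0.94 V.
k_p = μ_pC_ox · (W/L) = 4.728 mA/V².
V_ov = V_SG − |V_tp| = 3.71 − 1.1 = 2.61 V.
Since V_SD = 0.94 V < V_ov = 2.61 V, the device is in the triode region.
I_D = k_p [V_ov · V_SD − ½ V_SD²] = 4.728 × [2.61 × 0.94 − 0.5 × 0.94²] = 9.51 mA.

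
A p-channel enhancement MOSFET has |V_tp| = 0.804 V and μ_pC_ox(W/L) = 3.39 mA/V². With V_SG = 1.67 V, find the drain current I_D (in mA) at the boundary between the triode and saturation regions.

I_D = 1.27 mA

At the boundary V_SD = V_ov = V_SG − |V_tp| = 1.67 − 0.804 = 0.866 V.
I_D = ½ k_p V_ov² = 0.5 × 3.39 × 0.866² = 1.27 mA.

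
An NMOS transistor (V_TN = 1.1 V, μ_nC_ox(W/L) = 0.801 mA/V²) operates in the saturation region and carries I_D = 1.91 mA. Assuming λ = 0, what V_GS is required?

V_GS = 3.28 V

In saturation I_D = ½ k_n (V_GS − V_TN)², so V_GS − V_TN = √(2 I_D / k_n) = √(2 × 1.91 / 0.801) = 2.18 V.
V_GS = 1.1 + 2.18 = 3.28 V.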